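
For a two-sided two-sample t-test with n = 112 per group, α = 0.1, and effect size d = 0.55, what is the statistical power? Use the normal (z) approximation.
Power ≈ 0.99

Power calculation (two-sample t-test, normal approximation):
z_β = d · √(n/2) - z_{α/2}
z_β = 0.55 · √(112/2) - 1.645
z_β = 0.55 · 7.483 - 1.645
z_β = 2.471

Power = Φ(z_β) = Φ(2.471) ≈ 0.993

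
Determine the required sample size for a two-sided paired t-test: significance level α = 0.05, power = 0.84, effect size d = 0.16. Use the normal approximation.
n = 341 pairs

Sample size formula (paired t-test, normal approximation):
n = ((z_{α/2} + z_β) / d)²

z_{α/2} = 1.960 (for α = 0.05, two-sided)
z_β = 0.994 (for power = 0.84)
d = 0.16

n = ((1.960 + 0.994) / 0.16)²
n = (18.463)²
n ≈ 340.88
Round up to the next whole number: n = 341 pairs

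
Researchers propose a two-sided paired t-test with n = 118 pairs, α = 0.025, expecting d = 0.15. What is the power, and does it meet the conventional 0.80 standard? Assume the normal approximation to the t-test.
Power ≈ 0.27; the study is underpowered (power < 0.80)

Power calculation (paired t-test, normal approximation):
z_β = d · √n - z_{α/2}
z_β = 0.15 · √118 - 2.241
z_β = 0.15 · 10.863 - 2.241
z_β = -0.612

Power = Φ(z_β) = Φ(-0.612) ≈ 0.270

Effect size d = 0.15 is very small by Cohen's convention (0.2/0.5/0.8).

Threshold: power ≥ 0.80 is conventionally adequate.
Power ≈ 0.27 → the study is underpowered (power < 0.80).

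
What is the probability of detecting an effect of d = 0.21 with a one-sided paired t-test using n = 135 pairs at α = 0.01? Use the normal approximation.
Power ≈ 0.55

Power calculation (paired t-test, normal approximation):
z_β = d · √n - z_α
z_β = 0.21 · √135 - 2.326
z_β = 0.21 · 11.619 - 2.326
z_β = 0.114

Power = Φ(z_β) = Φ(0.114) ≈ 0.545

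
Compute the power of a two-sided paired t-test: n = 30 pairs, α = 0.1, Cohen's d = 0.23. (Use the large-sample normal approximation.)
Power ≈ 0.35

Power calculation (paired t-test, normal approximation):
z_β = d · √n - z_{α/2}
z_β = 0.23 · √30 - 1.645
z_β = 0.23 · 5.477 - 1.645
z_β = -0.385

Power = Φ(z_β) = Φ(-0.385) ≈ 0.350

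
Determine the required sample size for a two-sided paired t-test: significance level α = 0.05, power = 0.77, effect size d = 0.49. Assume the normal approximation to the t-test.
n = 31 pairs

Sample size formula (paired t-test, normal approximation):
n = ((z_{α/2} + z_β) / d)²

z_{α/2} = 1.960 (for α = 0.05, two-sided)
z_β = 0.739 (for power = 0.77)
d = 0.49

n = ((1.960 + 0.739) / 0.49)²
n = (5.508)²
n ≈ 30.34
Round up to the next whole number: n = 31 pairs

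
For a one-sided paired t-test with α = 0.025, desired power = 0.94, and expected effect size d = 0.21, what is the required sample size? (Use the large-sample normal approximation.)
n = 281 pairs

Sample size formula (paired t-test, normal approximation):
n = ((z_α + z_β) / d)²

z_α = 1.960 (for α = 0.025, one-sided)
z_β = 1.555 (for power = 0.94)
d = 0.21

n = ((1.960 + 1.555) / 0.21)²
n = (16.738)²
n ≈ 280.16
Round up to the next whole number: n = 281 pairs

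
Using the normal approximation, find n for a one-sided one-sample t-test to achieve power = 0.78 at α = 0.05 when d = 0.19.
n = 162

Sample size formula (one-sample t-test, normal approximation):
n = ((z_α + z_β) / d)²

z_α = 1.645 (for α = 0.05, one-sided)
z_β = 0.772 (for power = 0.78)
d = 0.19

n = ((1.645 + 0.772) / 0.19)²
n = (12.721)²
n ≈ 161.82
Round up to the next whole number: n = 162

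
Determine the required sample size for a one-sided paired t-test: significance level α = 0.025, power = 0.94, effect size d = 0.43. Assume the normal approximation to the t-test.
n = 67 pairs

Sample size formula (paired t-test, normal approximation):
n = ((z_α + z_β) / d)²

z_α = 1.960 (for α = 0.025, one-sided)
z_β = 1.555 (for power = 0.94)
d = 0.43

n = ((1.960 + 1.555) / 0.43)²
n = (8.174)²
n ≈ 66.81
Round up to the next whole number: n = 67 pairs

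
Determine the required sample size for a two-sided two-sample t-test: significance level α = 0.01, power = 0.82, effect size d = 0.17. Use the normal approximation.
n = 844 per group

Sample size formula (two-sample t-test, normal approximation):
n = 2 · ((z_{α/2} + z_β) / d)²

z_{α/2} = 2.576 (for α = 0.01, two-sided)
z_β = 0.915 (for power = 0.82)
d = 0.17

n = 2 · ((2.576 + 0.915) / 0.17)²
n = 2 · (20.535)²
n ≈ 843.37
Round up to the next whole number: n = 844 per group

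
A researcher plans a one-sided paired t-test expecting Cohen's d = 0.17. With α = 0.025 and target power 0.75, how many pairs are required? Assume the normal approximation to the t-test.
n = 241 pairs

Sample size formula (paired t-test, normal approximation):
n = ((z_α + z_β) / d)²

z_α = 1.960 (for α = 0.025, one-sided)
z_β = 0.674 (for power = 0.75)
d = 0.17

n = ((1.960 + 0.674) / 0.17)²
n = (15.494)²
n ≈ 240.06
Round up to the next whole number: n = 241 pairs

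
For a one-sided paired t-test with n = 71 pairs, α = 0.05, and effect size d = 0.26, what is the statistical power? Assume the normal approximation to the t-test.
Power ≈ 0.71

Power calculation (paired t-test, normal approximation):
z_β = d · √n - z_α
z_β = 0.26 · √71 - 1.645
z_β = 0.26 · 8.426 - 1.645
z_β = 0.546

Power = Φ(z_β) = Φ(0.546) ≈ 0.707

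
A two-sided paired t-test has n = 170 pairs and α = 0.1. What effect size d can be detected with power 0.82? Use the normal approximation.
d ≈ 0.20

Minimum detectable effect (paired t-test, normal approximation):
d = (z_{α/2} + z_β) / √n
d = (1.645 + 0.915) / √170
d = 2.560 / 13.038
d ≈ 0.20

By Cohen's convention (0.2 small / 0.5 medium / 0.8 large): small effect.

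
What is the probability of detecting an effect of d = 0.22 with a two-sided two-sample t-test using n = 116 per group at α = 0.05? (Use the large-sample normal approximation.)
Power ≈ 0.39

Power calculation (two-sample t-test, normal approximation):
z_β = d · √(n/2) - z_{α/2}
z_β = 0.22 · √(116/2) - 1.960
z_β = 0.22 · 7.616 - 1.960
z_β = -0.284

Power = Φ(z_β) = Φ(-0.284) ≈ 0.388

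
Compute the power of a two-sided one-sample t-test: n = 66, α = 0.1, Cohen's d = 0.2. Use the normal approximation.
Power ≈ 0.49

Power calculation (one-sample t-test, normal approximation):
z_β = d · √n - z_{α/2}
z_β = 0.2 · √66 - 1.645
z_β = 0.2 · 8.124 - 1.645
z_β = -0.020

Power = Φ(z_β) = Φ(-0.020) ≈ 0.492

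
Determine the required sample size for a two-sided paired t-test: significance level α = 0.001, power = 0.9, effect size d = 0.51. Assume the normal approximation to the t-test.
n = 81 pairs

Sample size formula (paired t-test, normal approximation):
n = ((z_{α/2} + z_β) / d)²

z_{α/2} = 3.291 (for α = 0.001, two-sided)
z_β = 1.282 (for power = 0.9)
d = 0.51

n = ((3.291 + 1.282) / 0.51)²
n = (8.967)²
n ≈ 80.41
Round up to the next whole number: n = 81 pairs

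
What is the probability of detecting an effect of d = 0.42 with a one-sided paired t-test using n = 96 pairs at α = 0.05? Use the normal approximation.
Power ≈ 0.99

Power calculation (paired t-test, normal approximation):
z_β = d · √n - z_α
z_β = 0.42 · √96 - 1.645
z_β = 0.42 · 9.798 - 1.645
z_β = 2.470

Power = Φ(z_β) = Φ(2.470) ≈ 0.993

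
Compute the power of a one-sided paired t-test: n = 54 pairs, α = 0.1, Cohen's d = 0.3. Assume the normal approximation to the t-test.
Power ≈ 0.82

Power calculation (paired t-test, normal approximation):
z_β = d · √n - z_α
z_β = 0.3 · √54 - 1.282
z_β = 0.3 · 7.348 - 1.282
z_β = 0.923

Power = Φ(z_β) = Φ(0.923) ≈ 0.822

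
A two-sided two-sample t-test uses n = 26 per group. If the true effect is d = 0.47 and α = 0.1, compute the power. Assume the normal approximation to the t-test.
Power ≈ 0.52

Power calculation (two-sample t-test, normal approximation):
z_β = d · √(n/2) - z_{α/2}
z_β = 0.47 · √(26/2) - 1.645
z_β = 0.47 · 3.606 - 1.645
z_β = 0.050

Power = Φ(z_β) = Φ(0.050) ≈ 0.520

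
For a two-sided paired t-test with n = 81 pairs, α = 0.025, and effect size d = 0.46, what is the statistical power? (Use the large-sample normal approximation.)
Power ≈ 0.97

Power calculation (paired t-test, normal approximation):
z_β = d · √n - z_{α/2}
z_β = 0.46 · √81 - 2.241
z_β = 0.46 · 9.000 - 2.241
z_β = 1.899

Power = Φ(z_β) = Φ(1.899) ≈ 0.971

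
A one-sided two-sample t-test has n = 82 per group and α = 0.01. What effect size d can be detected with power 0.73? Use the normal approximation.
d ≈ 0.46

Minimum detectable effect (two-sample t-test, normal approximation):
d = (z_α + z_β) / √(n/2)
d = (2.326 + 0.613) / √(82/2)
d = 2.939 / 6.403
d ≈ 0.46

By Cohen's convention (0.2 small / 0.5 medium / 0.8 large): small effect.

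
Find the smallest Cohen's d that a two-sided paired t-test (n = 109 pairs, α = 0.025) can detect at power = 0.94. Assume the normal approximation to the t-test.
d ≈ 0.36

Minimum detectable effect (paired t-test, normal approximation):
d = (z_{α/2} + z_β) / √n
d = (2.241 + 1.555) / √109
d = 3.796 / 10.440
d ≈ 0.36

By Cohen's convention (0.2 small / 0.5 medium / 0.8 large): small effect.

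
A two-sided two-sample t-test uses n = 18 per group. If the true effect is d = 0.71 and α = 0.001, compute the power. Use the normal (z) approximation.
Power ≈ 0.12

Power calculation (two-sample t-test, normal approximation):
z_β = d · √(n/2) - z_{α/2}
z_β = 0.71 · √(18/2) - 3.291
z_β = 0.71 · 3.000 - 3.291
z_β = -1.161

Power = Φ(z_β) = Φ(-1.161) ≈ 0.123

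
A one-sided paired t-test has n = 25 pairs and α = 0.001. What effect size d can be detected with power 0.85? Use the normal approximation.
d ≈ 0.83

Minimum detectable effect (paired t-test, normal approximation):
d = (z_α + z_β) / √n
d = (3.090 + 1.036) / √25
d = 4.127 / 5.000
d ≈ 0.83

By Cohen's convention (0.2 small / 0.5 medium / 0.8 large): large effect.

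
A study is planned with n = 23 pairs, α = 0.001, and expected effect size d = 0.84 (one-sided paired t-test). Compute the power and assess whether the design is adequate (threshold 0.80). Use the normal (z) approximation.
Power ≈ 0.83; the study is adequately powered (power ≥ 0.80)

Power calculation (paired t-test, normal approximation):
z_β = d · √n - z_α
z_β = 0.84 · √23 - 3.090
z_β = 0.84 · 4.796 - 3.090
z_β = 0.938

Power = Φ(z_β) = Φ(0.938) ≈ 0.826

Effect size d = 0.84 is large by Cohen's convention (0.2/0.5/0.8).

Threshold: power ≥ 0.80 is conventionally adequate.
Power ≈ 0.83 → the study is adequately powered (power ≥ 0.80).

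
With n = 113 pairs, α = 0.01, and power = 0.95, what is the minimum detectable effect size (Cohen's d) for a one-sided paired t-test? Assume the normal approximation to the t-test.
d ≈ 0.37

Minimum detectable effect (paired t-test, normal approximation):
d = (z_α + z_β) / √n
d = (2.326 + 1.645) / √113
d = 3.971 / 10.630
d ≈ 0.37

By Cohen's convention (0.2 small / 0.5 medium / 0.8 large): small effect.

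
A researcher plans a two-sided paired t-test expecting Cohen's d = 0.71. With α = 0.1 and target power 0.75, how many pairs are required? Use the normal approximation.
n = 11 pairs

Sample size formula (paired t-test, normal approximation):
n = ((z_{α/2} + z_β) / d)²

z_{α/2} = 1.645 (for α = 0.1, two-sided)
z_β = 0.674 (for power = 0.75)
d = 0.71

n = ((1.645 + 0.674) / 0.71)²
n = (3.266)²
n ≈ 10.67
Round up to the next whole number: n = 11 pairs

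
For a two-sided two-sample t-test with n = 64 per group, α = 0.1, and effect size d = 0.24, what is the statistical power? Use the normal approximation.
Power ≈ 0.39

Power calculation (two-sample t-test, normal approximation):
z_β = d · √(n/2) - z_{α/2}
z_β = 0.24 · √(64/2) - 1.645
z_β = 0.24 · 5.657 - 1.645
z_β = -0.287

Power = Φ(z_β) = Φ(-0.287) ≈ 0.387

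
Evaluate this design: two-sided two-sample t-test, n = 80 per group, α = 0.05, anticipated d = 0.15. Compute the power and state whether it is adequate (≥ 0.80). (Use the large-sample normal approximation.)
Power ≈ 0.16; the study is underpowered (power < 0.80)

Power calculation (two-sample t-test, normal approximation):
z_β = d · √(n/2) - z_{α/2}
z_β = 0.15 · √(80/2) - 1.960
z_β = 0.15 · 6.325 - 1.960
z_β = -1.011

Power = Φ(z_β) = Φ(-1.011) ≈ 0.156

Effect size d = 0.15 is very small by Cohen's convention (0.2/0.5/0.8).

Threshold: power ≥ 0.80 is conventionally adequate.
Power ≈ 0.16 → the study is underpowered (power < 0.80).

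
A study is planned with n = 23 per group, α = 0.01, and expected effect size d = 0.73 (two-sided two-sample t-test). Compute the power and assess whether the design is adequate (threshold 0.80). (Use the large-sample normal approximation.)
Power ≈ 0.46; the study is underpowered (power < 0.80)

Power calculation (two-sample t-test, normal approximation):
z_β = d · √(n/2) - z_{α/2}
z_β = 0.73 · √(23/2) - 2.576
z_β = 0.73 · 3.391 - 2.576
z_β = -0.100

Power = Φ(z_β) = Φ(-0.100) ≈ 0.460

Effect size d = 0.73 is medium by Cohen's convention (0.2/0.5/0.8).

Threshold: power ≥ 0.80 is conventionally adequate.
Power ≈ 0.46 → the study is underpowered (power < 0.80).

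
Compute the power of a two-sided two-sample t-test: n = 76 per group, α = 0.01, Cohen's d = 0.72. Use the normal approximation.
Power ≈ 0.97

Power calculation (two-sample t-test, normal approximation):
z_β = d · √(n/2) - z_{α/2}
z_β = 0.72 · √(76/2) - 2.576
z_β = 0.72 · 6.164 - 2.576
z_β = 1.863

Power = Φ(z_β) = Φ(1.863) ≈ 0.969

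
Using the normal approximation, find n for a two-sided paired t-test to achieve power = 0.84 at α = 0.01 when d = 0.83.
n = 19 pairs

Sample size formula (paired t-test, normal approximation):
n = ((z_{α/2} + z_β) / d)²

z_{α/2} = 2.576 (for α = 0.01, two-sided)
z_β = 0.994 (for power = 0.84)
d = 0.83

n = ((2.576 + 0.994) / 0.83)²
n = (4.301)²
n ≈ 18.50
Round up to the next whole number: n = 19 pairs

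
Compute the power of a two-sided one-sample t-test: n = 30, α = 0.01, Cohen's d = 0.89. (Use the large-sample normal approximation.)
Power ≈ 0.99

Power calculation (one-sample t-test, normal approximation):
z_β = d · √n - z_{α/2}
z_β = 0.89 · √30 - 2.576
z_β = 0.89 · 5.477 - 2.576
z_β = 2.299

Power = Φ(z_β) = Φ(2.299) ≈ 0.989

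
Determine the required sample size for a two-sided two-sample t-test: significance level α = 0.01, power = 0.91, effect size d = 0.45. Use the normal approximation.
n = 152 per group

Sample size formula (two-sample t-test, normal approximation):
n = 2 · ((z_{α/2} + z_β) / d)²

z_{α/2} = 2.576 (for α = 0.01, two-sided)
z_β = 1.341 (for power = 0.91)
d = 0.45

n = 2 · ((2.576 + 1.341) / 0.45)²
n = 2 · (8.704)²
n ≈ 151.52
Round up to the next whole number: n = 152 per group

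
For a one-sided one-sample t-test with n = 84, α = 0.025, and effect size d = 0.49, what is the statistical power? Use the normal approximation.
Power ≈ 0.99

Power calculation (one-sample t-test, normal approximation):
z_β = d · √n - z_α
z_β = 0.49 · √84 - 1.960
z_β = 0.49 · 9.165 - 1.960
z_β = 2.531

Power = Φ(z_β) = Φ(2.531) ≈ 0.994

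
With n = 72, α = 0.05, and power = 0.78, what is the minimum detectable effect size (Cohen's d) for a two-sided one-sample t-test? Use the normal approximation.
d ≈ 0.32

Minimum detectable effect (one-sample t-test, normal approximation):
d = (z_{α/2} + z_β) / √n
d = (1.960 + 0.772) / √72
d = 2.732 / 8.485
d ≈ 0.32

By Cohen's convention (0.2 small / 0.5 medium / 0.8 large): small effect.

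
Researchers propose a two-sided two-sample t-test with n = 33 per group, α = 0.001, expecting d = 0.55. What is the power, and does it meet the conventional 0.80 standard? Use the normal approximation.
Power ≈ 0.15; the study is underpowered (power < 0.80)

Power calculation (two-sample t-test, normal approximation):
z_β = d · √(n/2) - z_{α/2}
z_β = 0.55 · √(33/2) - 3.291
z_β = 0.55 · 4.062 - 3.291
z_β = -1.056

Power = Φ(z_β) = Φ(-1.056) ≈ 0.145

Effect size d = 0.55 is medium by Cohen's convention (0.2/0.5/0.8).

Threshold: power ≥ 0.80 is conventionally adequate.
Power ≈ 0.15 → the study is underpowered (power < 0.80).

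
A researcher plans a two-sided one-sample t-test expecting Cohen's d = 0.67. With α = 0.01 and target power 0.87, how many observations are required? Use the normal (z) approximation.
n = 31

Sample size formula (one-sample t-test, normal approximation):
n = ((z_{α/2} + z_β) / d)²

z_{α/2} = 2.576 (for α = 0.01, two-sided)
z_β = 1.126 (for power = 0.87)
d = 0.67

n = ((2.576 + 1.126) / 0.67)²
n = (5.525)²
n ≈ 30.53
Round up to the next whole number: n = 31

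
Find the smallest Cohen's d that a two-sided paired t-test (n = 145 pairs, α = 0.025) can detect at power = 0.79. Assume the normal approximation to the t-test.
d ≈ 0.25

Minimum detectable effect (paired t-test, normal approximation):
d = (z_{α/2} + z_β) / √n
d = (2.241 + 0.806) / √145
d = 3.048 / 12.042
d ≈ 0.25

By Cohen's convention (0.2 small / 0.5 medium / 0.8 large): small effect.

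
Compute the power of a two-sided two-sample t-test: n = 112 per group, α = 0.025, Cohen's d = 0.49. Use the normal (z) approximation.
Power ≈ 0.92

Power calculation (two-sample t-test, normal approximation):
z_β = d · √(n/2) - z_{α/2}
z_β = 0.49 · √(112/2) - 2.241
z_β = 0.49 · 7.483 - 2.241
z_β = 1.425

Power = Φ(z_β) = Φ(1.425) ≈ 0.923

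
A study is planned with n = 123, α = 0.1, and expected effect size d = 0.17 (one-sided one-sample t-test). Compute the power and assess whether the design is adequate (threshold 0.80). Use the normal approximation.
Power ≈ 0.73; the study is underpowered (power < 0.80)

Power calculation (one-sample t-test, normal approximation):
z_β = d · √n - z_α
z_β = 0.17 · √123 - 1.282
z_β = 0.17 · 11.091 - 1.282
z_β = 0.604

Power = Φ(z_β) = Φ(0.604) ≈ 0.727

Effect size d = 0.17 is very small by Cohen's convention (0.2/0.5/0.8).

Threshold: power ≥ 0.80 is conventionally adequate.
Power ≈ 0.73 → the study is underpowered (power < 0.80).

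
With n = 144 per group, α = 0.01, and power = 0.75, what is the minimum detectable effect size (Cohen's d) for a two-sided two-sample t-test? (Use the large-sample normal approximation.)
d ≈ 0.38

Minimum detectable effect (two-sample t-test, normal approximation):
d = (z_{α/2} + z_β) / √(n/2)
d = (2.576 + 0.674) / √(144/2)
d = 3.250 / 8.485
d ≈ 0.38

By Cohen's convention (0.2 small / 0.5 medium / 0.8 large): small effect.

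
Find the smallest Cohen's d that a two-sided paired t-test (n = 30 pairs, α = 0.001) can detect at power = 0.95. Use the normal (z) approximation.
d ≈ 0.90

Minimum detectable effect (paired t-test, normal approximation):
d = (z_{α/2} + z_β) / √n
d = (3.291 + 1.645) / √30
d = 4.935 / 5.477
d ≈ 0.90

By Cohen's convention (0.2 small / 0.5 medium / 0.8 large): large effect.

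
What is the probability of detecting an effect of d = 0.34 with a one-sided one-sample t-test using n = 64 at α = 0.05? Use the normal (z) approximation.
Power ≈ 0.86

Power calculation (one-sample t-test, normal approximation):
z_β = d · √n - z_α
z_β = 0.34 · √64 - 1.645
z_β = 0.34 · 8.000 - 1.645
z_β = 1.075

Power = Φ(z_β) = Φ(1.075) ≈ 0.859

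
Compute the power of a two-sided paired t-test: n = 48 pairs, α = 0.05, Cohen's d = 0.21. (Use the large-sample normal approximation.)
Power ≈ 0.31

Power calculation (paired t-test, normal approximation):
z_β = d · √n - z_{α/2}
z_β = 0.21 · √48 - 1.960
z_β = 0.21 · 6.928 - 1.960
z_β = -0.505

Power = Φ(z_β) = Φ(-0.505) ≈ 0.307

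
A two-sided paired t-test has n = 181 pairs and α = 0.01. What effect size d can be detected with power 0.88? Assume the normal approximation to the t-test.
d ≈ 0.28

Minimum detectable effect (paired t-test, normal approximation):
d = (z_{α/2} + z_β) / √n
d = (2.576 + 1.175) / √181
d = 3.751 / 13.454
d ≈ 0.28

By Cohen's convention (0.2 small / 0.5 medium / 0.8 large): small effect.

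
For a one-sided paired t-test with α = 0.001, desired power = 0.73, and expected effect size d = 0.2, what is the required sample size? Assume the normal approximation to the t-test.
n = 343 pairs

Sample size formula (paired t-test, normal approximation):
n = ((z_α + z_β) / d)²

z_α = 3.090 (for α = 0.001, one-sided)
z_β = 0.613 (for power = 0.73)
d = 0.2

n = ((3.090 + 0.613) / 0.2)²
n = (18.515)²
n ≈ 342.81
Round up to the next whole number: n = 343 pairs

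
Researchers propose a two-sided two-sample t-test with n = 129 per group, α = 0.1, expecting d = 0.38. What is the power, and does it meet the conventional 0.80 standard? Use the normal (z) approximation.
Power ≈ 0.92; the study is adequately powered (power ≥ 0.80)

Power calculation (two-sample t-test, normal approximation):
z_β = d · √(n/2) - z_{α/2}
z_β = 0.38 · √(129/2) - 1.645
z_β = 0.38 · 8.031 - 1.645
z_β = 1.407

Power = Φ(z_β) = Φ(1.407) ≈ 0.920

Effect size d = 0.38 is small by Cohen's convention (0.2/0.5/0.8).

Threshold: power ≥ 0.80 is conventionally adequate.
Power ≈ 0.92 → the study is adequately powered (power ≥ 0.80).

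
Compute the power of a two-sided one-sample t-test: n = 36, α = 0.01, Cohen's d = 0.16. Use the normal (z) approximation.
Power ≈ 0.05

Power calculation (one-sample t-test, normal approximation):
z_β = d · √n - z_{α/2}
z_β = 0.16 · √36 - 2.576
z_β = 0.16 · 6.000 - 2.576
z_β = -1.616

Power = Φ(z_β) = Φ(-1.616) ≈ 0.053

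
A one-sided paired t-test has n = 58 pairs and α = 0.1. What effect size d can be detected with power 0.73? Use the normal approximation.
d ≈ 0.25

Minimum detectable effect (paired t-test, normal approximation):
d = (z_α + z_β) / √n
d = (1.282 + 0.613) / √58
d = 1.894 / 7.616
d ≈ 0.25

By Cohen's convention (0.2 small / 0.5 medium / 0.8 large): small effect.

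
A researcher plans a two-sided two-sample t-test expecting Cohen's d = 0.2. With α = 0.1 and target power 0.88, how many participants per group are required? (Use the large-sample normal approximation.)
n = 398 per group

Sample size formula (two-sample t-test, normal approximation):
n = 2 · ((z_{α/2} + z_β) / d)²

z_{α/2} = 1.645 (for α = 0.1, two-sided)
z_β = 1.175 (for power = 0.88)
d = 0.2

n = 2 · ((1.645 + 1.175) / 0.2)²
n = 2 · (14.100)²
n ≈ 397.62
Round up to the next whole number: n = 398 per group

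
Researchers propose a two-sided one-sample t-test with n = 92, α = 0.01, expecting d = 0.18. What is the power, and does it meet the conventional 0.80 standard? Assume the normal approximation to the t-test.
Power ≈ 0.20; the study is underpowered (power < 0.80)

Power calculation (one-sample t-test, normal approximation):
z_β = d · √n - z_{α/2}
z_β = 0.18 · √92 - 2.576
z_β = 0.18 · 9.592 - 2.576
z_β = -0.849

Power = Φ(z_β) = Φ(-0.849) ≈ 0.198

Effect size d = 0.18 is very small by Cohen's convention (0.2/0.5/0.8).

Threshold: power ≥ 0.80 is conventionally adequate.
Power ≈ 0.20 → the study is underpowered (power < 0.80).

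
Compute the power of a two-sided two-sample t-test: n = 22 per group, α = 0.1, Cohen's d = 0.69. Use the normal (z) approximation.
Power ≈ 0.74

Power calculation (two-sample t-test, normal approximation):
z_β = d · √(n/2) - z_{α/2}
z_β = 0.69 · √(22/2) - 1.645
z_β = 0.69 · 3.317 - 1.645
z_β = 0.644

Power = Φ(z_β) = Φ(0.644) ≈ 0.740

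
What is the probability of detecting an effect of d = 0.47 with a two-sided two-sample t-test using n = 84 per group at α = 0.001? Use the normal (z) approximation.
Power ≈ 0.40

Power calculation (two-sample t-test, normal approximation):
z_β = d · √(n/2) - z_{α/2}
z_β = 0.47 · √(84/2) - 3.291
z_β = 0.47 · 6.481 - 3.291
z_β = -0.245

Power = Φ(z_β) = Φ(-0.245) ≈ 0.403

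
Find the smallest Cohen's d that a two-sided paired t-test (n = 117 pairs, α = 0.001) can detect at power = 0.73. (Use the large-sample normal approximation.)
d ≈ 0.36

Minimum detectable effect (paired t-test, normal approximation):
d = (z_{α/2} + z_β) / √n
d = (3.291 + 0.613) / √117
d = 3.903 / 10.817
d ≈ 0.36

By Cohen's convention (0.2 small / 0.5 medium / 0.8 large): small effect.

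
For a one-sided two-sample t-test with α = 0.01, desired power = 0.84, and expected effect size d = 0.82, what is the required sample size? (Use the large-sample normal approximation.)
n = 33 per group

Sample size formula (two-sample t-test, normal approximation):
n = 2 · ((z_α + z_β) / d)²

z_α = 2.326 (for α = 0.01, one-sided)
z_β = 0.994 (for power = 0.84)
d = 0.82

n = 2 · ((2.326 + 0.994) / 0.82)²
n = 2 · (4.049)²
n ≈ 32.79
Round up to the next whole number: n = 33 per group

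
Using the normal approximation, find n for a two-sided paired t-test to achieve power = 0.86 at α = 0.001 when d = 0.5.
n = 77 pairs

Sample size formula (paired t-test, normal approximation):
n = ((z_{α/2} + z_β) / d)²

z_{α/2} = 3.291 (for α = 0.001, two-sided)
z_β = 1.080 (for power = 0.86)
d = 0.5

n = ((3.291 + 1.080) / 0.5)²
n = (8.742)²
n ≈ 76.42
Round up to the next whole number: n = 77 pairs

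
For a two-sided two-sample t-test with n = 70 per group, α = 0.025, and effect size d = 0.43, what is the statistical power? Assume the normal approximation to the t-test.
Power ≈ 0.62

Power calculation (two-sample t-test, normal approximation):
z_β = d · √(n/2) - z_{α/2}
z_β = 0.43 · √(70/2) - 2.241
z_β = 0.43 · 5.916 - 2.241
z_β = 0.303

Power = Φ(z_β) = Φ(0.303) ≈ 0.619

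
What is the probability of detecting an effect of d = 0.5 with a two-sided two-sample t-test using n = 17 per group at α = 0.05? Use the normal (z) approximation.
Power ≈ 0.31

Power calculation (two-sample t-test, normal approximation):
z_β = d · √(n/2) - z_{α/2}
z_β = 0.5 · √(17/2) - 1.960
z_β = 0.5 · 2.915 - 1.960
z_β = -0.502

Power = Φ(z_β) = Φ(-0.502) ≈ 0.308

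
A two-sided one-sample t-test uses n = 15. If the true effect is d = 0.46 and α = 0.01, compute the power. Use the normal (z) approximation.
Power ≈ 0.21

Power calculation (one-sample t-test, normal approximation):
z_β = d · √n - z_{α/2}
z_β = 0.46 · √15 - 2.576
z_β = 0.46 · 3.873 - 2.576
z_β = -0.794

Power = Φ(z_β) = Φ(-0.794) ≈ 0.214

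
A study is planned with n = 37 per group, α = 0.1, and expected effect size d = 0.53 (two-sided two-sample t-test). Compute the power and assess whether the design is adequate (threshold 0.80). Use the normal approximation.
Power ≈ 0.74; the study is underpowered (power < 0.80)

Power calculation (two-sample t-test, normal approximation):
z_β = d · √(n/2) - z_{α/2}
z_β = 0.53 · √(37/2) - 1.645
z_β = 0.53 · 4.301 - 1.645
z_β = 0.635

Power = Φ(z_β) = Φ(0.635) ≈ 0.737

Effect size d = 0.53 is medium by Cohen's convention (0.2/0.5/0.8).

Threshold: power ≥ 0.80 is conventionally adequate.
Power ≈ 0.74 → the study is underpowered (power < 0.80).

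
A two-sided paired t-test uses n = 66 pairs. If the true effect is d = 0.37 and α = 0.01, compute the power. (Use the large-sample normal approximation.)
Power ≈ 0.67

Power calculation (paired t-test, normal approximation):
z_β = d · √n - z_{α/2}
z_β = 0.37 · √66 - 2.576
z_β = 0.37 · 8.124 - 2.576
z_β = 0.430

Power = Φ(z_β) = Φ(0.430) ≈ 0.666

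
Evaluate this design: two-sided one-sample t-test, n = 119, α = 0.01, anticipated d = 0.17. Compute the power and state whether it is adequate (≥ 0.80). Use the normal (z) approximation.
Power ≈ 0.24; the study is underpowered (power < 0.80)

Power calculation (one-sample t-test, normal approximation):
z_β = d · √n - z_{α/2}
z_β = 0.17 · √119 - 2.576
z_β = 0.17 · 10.909 - 2.576
z_β = -0.721

Power = Φ(z_β) = Φ(-0.721) ≈ 0.235

Effect size d = 0.17 is very small by Cohen's convention (0.2/0.5/0.8).

Threshold: power ≥ 0.80 is conventionally adequate.
Power ≈ 0.24 → the study is underpowered (power < 0.80).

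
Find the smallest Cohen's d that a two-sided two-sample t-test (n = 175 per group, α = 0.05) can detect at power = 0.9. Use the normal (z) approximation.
d ≈ 0.35

Minimum detectable effect (two-sample t-test, normal approximation):
d = (z_{α/2} + z_β) / √(n/2)
d = (1.960 + 1.282) / √(175/2)
d = 3.242 / 9.354
d ≈ 0.35

By Cohen's convention (0.2 small / 0.5 medium / 0.8 large): small effect.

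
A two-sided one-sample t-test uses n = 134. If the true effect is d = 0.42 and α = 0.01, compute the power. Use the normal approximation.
Power ≈ 0.99

Power calculation (one-sample t-test, normal approximation):
z_β = d · √n - z_{α/2}
z_β = 0.42 · √134 - 2.576
z_β = 0.42 · 11.576 - 2.576
z_β = 2.286

Power = Φ(z_β) = Φ(2.286) ≈ 0.989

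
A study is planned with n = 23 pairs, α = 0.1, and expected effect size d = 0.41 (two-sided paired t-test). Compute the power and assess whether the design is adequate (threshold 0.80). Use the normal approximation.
Power ≈ 0.63; the study is underpowered (power < 0.80)

Power calculation (paired t-test, normal approximation):
z_β = d · √n - z_{α/2}
z_β = 0.41 · √23 - 1.645
z_β = 0.41 · 4.796 - 1.645
z_β = 0.321

Power = Φ(z_β) = Φ(0.321) ≈ 0.626

Effect size d = 0.41 is small by Cohen's convention (0.2/0.5/0.8).

Threshold: power ≥ 0.80 is conventionally adequate.
Power ≈ 0.63 → the study is underpowered (power < 0.80).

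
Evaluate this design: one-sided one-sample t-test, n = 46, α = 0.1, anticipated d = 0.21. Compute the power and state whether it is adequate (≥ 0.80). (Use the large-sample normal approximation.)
Power ≈ 0.56; the study is underpowered (power < 0.80)

Power calculation (one-sample t-test, normal approximation):
z_β = d · √n - z_α
z_β = 0.21 · √46 - 1.282
z_β = 0.21 · 6.782 - 1.282
z_β = 0.143

Power = Φ(z_β) = Φ(0.143) ≈ 0.557

Effect size d = 0.21 is small by Cohen's convention (0.2/0.5/0.8).

Threshold: power ≥ 0.80 is conventionally adequate.
Power ≈ 0.56 → the study is underpowered (power < 0.80).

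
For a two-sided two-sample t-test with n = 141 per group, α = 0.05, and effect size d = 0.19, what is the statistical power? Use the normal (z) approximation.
Power ≈ 0.36

Power calculation (two-sample t-test, normal approximation):
z_β = d · √(n/2) - z_{α/2}
z_β = 0.19 · √(141/2) - 1.960
z_β = 0.19 · 8.396 - 1.960
z_β = -0.365

Power = Φ(z_β) = Φ(-0.365) ≈ 0.358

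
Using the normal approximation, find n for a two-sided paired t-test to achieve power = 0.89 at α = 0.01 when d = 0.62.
n = 38 pairs

Sample size formula (paired t-test, normal approximation):
n = ((z_{α/2} + z_β) / d)²

z_{α/2} = 2.576 (for α = 0.01, two-sided)
z_β = 1.227 (for power = 0.89)
d = 0.62

n = ((2.576 + 1.227) / 0.62)²
n = (6.134)²
n ≈ 37.63
Round up to the next whole number: n = 38 pairs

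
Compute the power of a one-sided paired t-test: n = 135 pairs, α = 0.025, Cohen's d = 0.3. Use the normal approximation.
Power ≈ 0.94

Power calculation (paired t-test, normal approximation):
z_β = d · √n - z_α
z_β = 0.3 · √135 - 1.960
z_β = 0.3 · 11.619 - 1.960
z_β = 1.526

Power = Φ(z_β) = Φ(1.526) ≈ 0.936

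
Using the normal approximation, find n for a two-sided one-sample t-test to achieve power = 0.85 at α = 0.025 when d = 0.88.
n = 14

Sample size formula (one-sample t-test, normal approximation):
n = ((z_{α/2} + z_β) / d)²

z_{α/2} = 2.241 (for α = 0.025, two-sided)
z_β = 1.036 (for power = 0.85)
d = 0.88

n = ((2.241 + 1.036) / 0.88)²
n = (3.724)²
n ≈ 13.87
Round up to the next whole number: n = 14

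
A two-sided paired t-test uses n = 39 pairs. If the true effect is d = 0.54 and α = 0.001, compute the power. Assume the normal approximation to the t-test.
Power ≈ 0.53

Power calculation (paired t-test, normal approximation):
z_β = d · √n - z_{α/2}
z_β = 0.54 · √39 - 3.291
z_β = 0.54 · 6.245 - 3.291
z_β = 0.082

Power = Φ(z_β) = Φ(0.082) ≈ 0.533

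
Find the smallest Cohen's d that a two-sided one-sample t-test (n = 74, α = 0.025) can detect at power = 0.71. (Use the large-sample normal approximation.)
d ≈ 0.32

Minimum detectable effect (one-sample t-test, normal approximation):
d = (z_{α/2} + z_β) / √n
d = (2.241 + 0.553) / √74
d = 2.795 / 8.602
d ≈ 0.32

By Cohen's convention (0.2 small / 0.5 medium / 0.8 large): small effect.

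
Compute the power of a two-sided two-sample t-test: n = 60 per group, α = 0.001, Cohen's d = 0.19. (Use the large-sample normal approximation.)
Power ≈ 0.01

Power calculation (two-sample t-test, normal approximation):
z_β = d · √(n/2) - z_{α/2}
z_β = 0.19 · √(60/2) - 3.291
z_β = 0.19 · 5.477 - 3.291
z_β = -2.250

Power = Φ(z_β) = Φ(-2.250) ≈ 0.012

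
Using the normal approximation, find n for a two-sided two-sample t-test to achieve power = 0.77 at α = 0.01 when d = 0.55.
n = 73 per group

Sample size formula (two-sample t-test, normal approximation):
n = 2 · ((z_{α/2} + z_β) / d)²

z_{α/2} = 2.576 (for α = 0.01, two-sided)
z_β = 0.739 (for power = 0.77)
d = 0.55

n = 2 · ((2.576 + 0.739) / 0.55)²
n = 2 · (6.027)²
n ≈ 72.65
Round up to the next whole number: n = 73 per group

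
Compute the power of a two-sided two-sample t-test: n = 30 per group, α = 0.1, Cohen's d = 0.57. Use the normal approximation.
Power ≈ 0.71

Power calculation (two-sample t-test, normal approximation):
z_β = d · √(n/2) - z_{α/2}
z_β = 0.57 · √(30/2) - 1.645
z_β = 0.57 · 3.873 - 1.645
z_β = 0.563

Power = Φ(z_β) = Φ(0.563) ≈ 0.713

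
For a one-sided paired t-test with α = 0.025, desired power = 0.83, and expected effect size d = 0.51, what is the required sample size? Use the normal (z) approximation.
n = 33 pairs

Sample size formula (paired t-test, normal approximation):
n = ((z_α + z_β) / d)²

z_α = 1.960 (for α = 0.025, one-sided)
z_β = 0.954 (for power = 0.83)
d = 0.51

n = ((1.960 + 0.954) / 0.51)²
n = (5.714)²
n ≈ 32.65
Round up to the next whole number: n = 33 pairs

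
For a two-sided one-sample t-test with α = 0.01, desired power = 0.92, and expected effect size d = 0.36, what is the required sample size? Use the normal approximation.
n = 123

Sample size formula (one-sample t-test, normal approximation):
n = ((z_{α/2} + z_β) / d)²

z_{α/2} = 2.576 (for α = 0.01, two-sided)
z_β = 1.405 (for power = 0.92)
d = 0.36

n = ((2.576 + 1.405) / 0.36)²
n = (11.058)²
n ≈ 122.28
Round up to the next whole number: n = 123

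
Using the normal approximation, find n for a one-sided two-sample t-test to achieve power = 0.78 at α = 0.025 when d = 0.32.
n = 146 per group

Sample size formula (two-sample t-test, normal approximation):
n = 2 · ((z_α + z_β) / d)²

z_α = 1.960 (for α = 0.025, one-sided)
z_β = 0.772 (for power = 0.78)
d = 0.32

n = 2 · ((1.960 + 0.772) / 0.32)²
n = 2 · (8.538)²
n ≈ 145.79
Round up to the next whole number: n = 146 per group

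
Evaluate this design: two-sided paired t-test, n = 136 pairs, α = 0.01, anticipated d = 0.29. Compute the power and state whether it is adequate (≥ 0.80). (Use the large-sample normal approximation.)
Power ≈ 0.79; the study is underpowered (power < 0.80)

Power calculation (paired t-test, normal approximation):
z_β = d · √n - z_{α/2}
z_β = 0.29 · √136 - 2.576
z_β = 0.29 · 11.662 - 2.576
z_β = 0.806

Power = Φ(z_β) = Φ(0.806) ≈ 0.790

Effect size d = 0.29 is small by Cohen's convention (0.2/0.5/0.8).

Threshold: power ≥ 0.80 is conventionally adequate.
Power ≈ 0.79 → the study is underpowered (power < 0.80).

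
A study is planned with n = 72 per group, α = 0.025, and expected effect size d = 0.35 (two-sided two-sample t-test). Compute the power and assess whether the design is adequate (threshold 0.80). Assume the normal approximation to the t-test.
Power ≈ 0.44; the study is underpowered (power < 0.80)

Power calculation (two-sample t-test, normal approximation):
z_β = d · √(n/2) - z_{α/2}
z_β = 0.35 · √(72/2) - 2.241
z_β = 0.35 · 6.000 - 2.241
z_β = -0.141

Power = Φ(z_β) = Φ(-0.141) ≈ 0.444

Effect size d = 0.35 is small by Cohen's convention (0.2/0.5/0.8).

Threshold: power ≥ 0.80 is conventionally adequate.
Power ≈ 0.44 → the study is underpowered (power < 0.80).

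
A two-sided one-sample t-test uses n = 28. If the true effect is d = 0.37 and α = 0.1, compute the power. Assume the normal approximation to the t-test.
Power ≈ 0.62

Power calculation (one-sample t-test, normal approximation):
z_β = d · √n - z_{α/2}
z_β = 0.37 · √28 - 1.645
z_β = 0.37 · 5.292 - 1.645
z_β = 0.313

Power = Φ(z_β) = Φ(0.313) ≈ 0.623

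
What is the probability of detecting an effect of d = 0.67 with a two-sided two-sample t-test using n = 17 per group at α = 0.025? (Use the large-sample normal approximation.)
Power ≈ 0.39

Power calculation (two-sample t-test, normal approximation):
z_β = d · √(n/2) - z_{α/2}
z_β = 0.67 · √(17/2) - 2.241
z_β = 0.67 · 2.915 - 2.241
z_β = -0.288

Power = Φ(z_β) = Φ(-0.288) ≈ 0.387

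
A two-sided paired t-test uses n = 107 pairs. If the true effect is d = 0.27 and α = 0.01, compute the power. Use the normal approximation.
Power ≈ 0.59

Power calculation (paired t-test, normal approximation):
z_β = d · √n - z_{α/2}
z_β = 0.27 · √107 - 2.576
z_β = 0.27 · 10.344 - 2.576
z_β = 0.217

Power = Φ(z_β) = Φ(0.217) ≈ 0.586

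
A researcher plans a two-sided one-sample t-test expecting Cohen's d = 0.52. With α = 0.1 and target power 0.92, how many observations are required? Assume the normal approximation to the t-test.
n = 35

Sample size formula (one-sample t-test, normal approximation):
n = ((z_{α/2} + z_β) / d)²

z_{α/2} = 1.645 (for α = 0.1, two-sided)
z_β = 1.405 (for power = 0.92)
d = 0.52

n = ((1.645 + 1.405) / 0.52)²
n = (5.865)²
n ≈ 34.40
Round up to the next whole number: n = 35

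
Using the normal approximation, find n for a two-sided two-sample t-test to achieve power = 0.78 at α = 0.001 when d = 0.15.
n = 1468 per group

Sample size formula (two-sample t-test, normal approximation):
n = 2 · ((z_{α/2} + z_β) / d)²

z_{α/2} = 3.291 (for α = 0.001, two-sided)
z_β = 0.772 (for power = 0.78)
d = 0.15

n = 2 · ((3.291 + 0.772) / 0.15)²
n = 2 · (27.087)²
n ≈ 1467.41
Round up to the next whole number: n = 1468 per group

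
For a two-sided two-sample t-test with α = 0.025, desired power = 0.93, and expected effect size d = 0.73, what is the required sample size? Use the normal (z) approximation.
n = 52 per group

Sample size formula (two-sample t-test, normal approximation):
n = 2 · ((z_{α/2} + z_β) / d)²

z_{α/2} = 2.241 (for α = 0.025, two-sided)
z_β = 1.476 (for power = 0.93)
d = 0.73

n = 2 · ((2.241 + 1.476) / 0.73)²
n = 2 · (5.092)²
n ≈ 51.86
Round up to the next whole number: n = 52 per group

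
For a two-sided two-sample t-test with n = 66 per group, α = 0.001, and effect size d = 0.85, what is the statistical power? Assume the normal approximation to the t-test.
Power ≈ 0.94

Power calculation (two-sample t-test, normal approximation):
z_β = d · √(n/2) - z_{α/2}
z_β = 0.85 · √(66/2) - 3.291
z_β = 0.85 · 5.745 - 3.291
z_β = 1.592

Power = Φ(z_β) = Φ(1.592) ≈ 0.944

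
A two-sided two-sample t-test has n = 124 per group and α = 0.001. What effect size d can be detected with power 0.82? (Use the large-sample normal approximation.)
d ≈ 0.53

Minimum detectable effect (two-sample t-test, normal approximation):
d = (z_{α/2} + z_β) / √(n/2)
d = (3.291 + 0.915) / √(124/2)
d = 4.206 / 7.874
d ≈ 0.53

By Cohen's convention (0.2 small / 0.5 medium / 0.8 large): medium effect.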